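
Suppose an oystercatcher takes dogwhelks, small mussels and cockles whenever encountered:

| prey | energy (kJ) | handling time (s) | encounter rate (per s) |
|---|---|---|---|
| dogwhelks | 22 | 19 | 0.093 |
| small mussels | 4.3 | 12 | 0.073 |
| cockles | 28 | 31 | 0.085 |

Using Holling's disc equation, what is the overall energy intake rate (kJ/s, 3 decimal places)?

0.755 kJ/s

R = Σλ_iE_i / (1 + Σλ_ih_i)
Numerator: 0.093×22 + 0.073×4.3 + 0.085×28 = 4.74
Denominator: 1 + 0.093×19 + 0.073×12 + 0.085×31 = 6.278
R = 4.74/6.278 = 0.755 kJ/s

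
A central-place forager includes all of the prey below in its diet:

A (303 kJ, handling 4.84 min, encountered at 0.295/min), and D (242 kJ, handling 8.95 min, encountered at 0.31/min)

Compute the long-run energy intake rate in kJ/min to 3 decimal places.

31.602 kJ/min

R = (0.295×303 + 0.31×242) / (1 + 0.295×4.84 + 0.31×8.95) = 164.4/5.202 = 31.6 kJ/min.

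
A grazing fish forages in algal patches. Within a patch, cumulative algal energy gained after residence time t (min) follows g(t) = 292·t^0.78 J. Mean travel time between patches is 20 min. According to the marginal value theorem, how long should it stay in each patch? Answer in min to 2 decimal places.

Maximise g(t)/(T+t): set derivative to zero → g'(t)(T+t) = g(t).
g'(t) = 0.78·292·t^-0.22. Setting 0.78·292·t^-0.22 = 292·t^0.78/(20+t) gives 0.78(20+t) = t, so 0.22·t = 0.78×20.
t* = 0.78×20/0.22 = 70.91 min.

70.91 min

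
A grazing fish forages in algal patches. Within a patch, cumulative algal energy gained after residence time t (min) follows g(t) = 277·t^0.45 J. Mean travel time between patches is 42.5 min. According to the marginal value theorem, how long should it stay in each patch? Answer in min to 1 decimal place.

Optimal t* satisfies g'(t*) = g(t*)/(T + t*).
g'(t) = 0.45·277·t^-0.55. Setting 0.45·277·t^-0.55 = 277·t^0.45/(42.5+t) gives 0.45(42.5+t) = t, so 0.55·t = 0.45×42.5.
t* = 0.45×42.5/0.55 = 34.77 min.

34.8 min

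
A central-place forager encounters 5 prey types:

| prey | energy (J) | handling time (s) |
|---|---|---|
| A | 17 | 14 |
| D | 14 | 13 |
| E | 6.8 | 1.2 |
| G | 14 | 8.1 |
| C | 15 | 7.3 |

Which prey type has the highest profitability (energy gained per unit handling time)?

E

Profitability E/h (J/s): A = 17/14 = 1.21, D = 14/13 = 1.08, E = 6.8/1.2 = 5.67, G = 14/8.1 = 1.73, C = 15/7.3 = 2.05.
Ranked: E > C > G > A > D.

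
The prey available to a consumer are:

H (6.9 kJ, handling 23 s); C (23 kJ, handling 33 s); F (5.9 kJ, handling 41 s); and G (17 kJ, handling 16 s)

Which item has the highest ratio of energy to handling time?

In descending order of E/h:
G: 17/16 = 1.06 kJ/s
C: 23/33 = 0.697 kJ/s
H: 6.9/23 = 0.3 kJ/s
F: 5.9/41 = 0.144 kJ/s

G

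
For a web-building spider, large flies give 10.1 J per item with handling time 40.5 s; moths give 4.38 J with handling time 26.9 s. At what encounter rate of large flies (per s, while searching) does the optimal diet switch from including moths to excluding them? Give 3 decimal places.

At the threshold, the rate on large flies alone equals the profitability of moths: λ·10.1/(1 + λ·40.5) = 4.38/26.9 = 0.1628.
Rearranging, λ(10.1 − 0.1628×40.5) = 0.1628, so λ = 0.1628/3.506 = 0.04645 per s.

0.046 per s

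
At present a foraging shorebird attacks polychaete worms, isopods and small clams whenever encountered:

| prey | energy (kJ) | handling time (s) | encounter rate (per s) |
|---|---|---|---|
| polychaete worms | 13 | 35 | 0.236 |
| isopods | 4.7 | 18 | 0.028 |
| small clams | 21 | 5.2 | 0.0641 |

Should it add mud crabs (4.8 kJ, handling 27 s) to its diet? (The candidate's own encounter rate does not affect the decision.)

No

Current rate: (0.236×13 + 0.028×4.7 + 0.0641×21)/(1 + 0.236×35 + 0.028×18 + 0.0641×5.2) = 0.4502 kJ/s.
mud crabs: E/h = 4.8/27 = 0.1778 kJ/s.
Since 0.1778 < R, time spent handling mud crabs is better spent searching.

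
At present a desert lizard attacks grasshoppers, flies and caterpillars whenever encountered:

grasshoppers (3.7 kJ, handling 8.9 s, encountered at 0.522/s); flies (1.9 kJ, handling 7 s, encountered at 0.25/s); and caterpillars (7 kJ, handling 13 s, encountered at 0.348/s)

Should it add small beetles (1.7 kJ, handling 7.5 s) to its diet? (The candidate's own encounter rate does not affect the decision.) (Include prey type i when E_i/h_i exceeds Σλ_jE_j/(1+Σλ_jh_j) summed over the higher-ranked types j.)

Intake rate on the current diet: R = (0.522×3.7 + 0.25×1.9 + 0.348×7) / (1 + 0.522×8.9 + 0.25×7 + 0.348×13) = 4.842/11.92 = 0.4062 kJ/s.
small beetles: E/h = 1.7/7.5 = 0.2267 kJ/s.
Since 0.2267 < R, time spent handling small beetles is better spent searching.

No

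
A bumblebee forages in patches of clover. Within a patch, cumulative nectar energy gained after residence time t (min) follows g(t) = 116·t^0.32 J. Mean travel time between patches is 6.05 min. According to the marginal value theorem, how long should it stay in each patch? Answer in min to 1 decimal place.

2.8 min

Maximise g(t)/(T+t): set derivative to zero → g'(t)(T+t) = g(t).
g'(t) = 0.32·116·t^-0.68. Setting 0.32·116·t^-0.68 = 116·t^0.32/(6.05+t) gives 0.32(6.05+t) = t, so 0.68·t = 0.32×6.05.
t* = 0.32×6.05/0.68 = 2.847 min.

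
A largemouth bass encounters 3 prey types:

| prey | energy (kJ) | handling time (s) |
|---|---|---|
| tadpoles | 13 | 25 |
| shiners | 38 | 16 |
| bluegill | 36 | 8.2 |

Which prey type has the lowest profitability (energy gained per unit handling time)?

tadpoles

Profitability E/h (kJ/s): tadpoles = 13/25 = 0.52, shiners = 38/16 = 2.38, bluegill = 36/8.2 = 4.39.
Ranked: bluegill > shiners > tadpoles.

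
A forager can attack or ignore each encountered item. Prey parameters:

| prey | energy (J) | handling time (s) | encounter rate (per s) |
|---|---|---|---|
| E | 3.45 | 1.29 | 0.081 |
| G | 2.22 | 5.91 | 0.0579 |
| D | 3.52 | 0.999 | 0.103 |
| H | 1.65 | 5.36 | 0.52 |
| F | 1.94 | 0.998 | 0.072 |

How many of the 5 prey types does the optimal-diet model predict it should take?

3

E/h in descending order: D 3.52, E 2.67, F 1.94, G 0.376, H 0.308 J/s. The optimal diet is the largest prefix of this list for which every included type satisfies E_i/h_i > R on the types above it.
Rate on top 1: 0.3287. E: 2.67 > 0.3287 → include.
Rate on top 2: 0.5317. F: 1.94 > 0.5317 → include.
Rate on top 3: 0.6111. G: 0.376 < 0.6111 → exclude; stop.
Optimal diet: D, E, F — 3 of 5 types.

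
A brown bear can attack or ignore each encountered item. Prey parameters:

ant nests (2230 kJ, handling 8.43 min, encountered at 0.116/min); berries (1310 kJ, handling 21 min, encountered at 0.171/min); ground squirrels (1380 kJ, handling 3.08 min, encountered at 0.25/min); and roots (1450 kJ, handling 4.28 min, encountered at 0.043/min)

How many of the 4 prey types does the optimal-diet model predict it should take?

Profitabilities (E/h, kJ/min): ground squirrels 448, roots 339, ant nests 265, berries 62.4. Add prey in this order while the next type's profitability exceeds the intake rate on those already taken.
Rate on top 1: 194.9. roots: 339 > 194.9 → include.
Rate on top 2: 208.5. ant nests: 265 > 208.5 → include.
Rate on top 3: 227.2. berries: 62.4 < 227.2 → exclude; stop.
Optimal diet: ground squirrels, roots, ant nests — 3 of 4 types.

3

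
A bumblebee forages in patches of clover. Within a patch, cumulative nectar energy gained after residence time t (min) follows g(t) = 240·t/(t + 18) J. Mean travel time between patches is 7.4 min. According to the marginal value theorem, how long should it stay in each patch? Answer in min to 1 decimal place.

By the marginal value theorem, leave when the instantaneous gain rate g'(t) equals the habitat-wide average g(t)/(T + t).
g'(t) = 240·18/(t + 18)². Setting 240·18/(t+18)² = 240t/[(t+18)(7.4+t)] gives 18(7.4+t) = t(t+18), so t² = 18×7.4 = 133.2.
t* = √133.2 = 11.54 min.

11.5 min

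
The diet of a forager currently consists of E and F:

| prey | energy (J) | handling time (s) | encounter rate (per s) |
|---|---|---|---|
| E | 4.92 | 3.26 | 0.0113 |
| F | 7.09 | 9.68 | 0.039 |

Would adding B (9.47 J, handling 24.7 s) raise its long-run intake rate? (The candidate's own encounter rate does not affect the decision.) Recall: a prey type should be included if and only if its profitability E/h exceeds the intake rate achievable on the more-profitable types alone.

Intake rate on the current diet: R = (0.0113×4.92 + 0.039×7.09) / (1 + 0.0113×3.26 + 0.039×9.68) = 0.3321/1.414 = 0.2348 J/s.
Profitability of B: 9.47/24.7 = 0.3834 J/s.
Since 0.3834 > R, including B increases the long-run rate.

Yes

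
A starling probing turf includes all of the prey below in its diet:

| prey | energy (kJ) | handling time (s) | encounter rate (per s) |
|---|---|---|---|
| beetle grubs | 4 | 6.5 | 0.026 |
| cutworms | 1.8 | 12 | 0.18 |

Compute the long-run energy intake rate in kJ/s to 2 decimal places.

0.13 kJ/s

Energy encountered per unit search time: 0.026×4 + 0.18×1.8 = 0.428 kJ/s.
Handling time per unit search time: 0.026×6.5 + 0.18×12 = 2.329.
Rate = 0.428/(1 + 2.329) = 0.1286 kJ/s.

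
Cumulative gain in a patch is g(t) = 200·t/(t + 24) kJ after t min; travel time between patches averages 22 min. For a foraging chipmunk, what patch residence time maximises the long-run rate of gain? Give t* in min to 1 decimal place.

Optimal t* satisfies g'(t*) = g(t*)/(T + t*).
g'(t) = 200·24/(t + 24)². Setting 200·24/(t+24)² = 200t/[(t+24)(22+t)] gives 24(22+t) = t(t+24), so t² = 24×22 = 528.
t* = √528 = 22.98 min.

23.0 min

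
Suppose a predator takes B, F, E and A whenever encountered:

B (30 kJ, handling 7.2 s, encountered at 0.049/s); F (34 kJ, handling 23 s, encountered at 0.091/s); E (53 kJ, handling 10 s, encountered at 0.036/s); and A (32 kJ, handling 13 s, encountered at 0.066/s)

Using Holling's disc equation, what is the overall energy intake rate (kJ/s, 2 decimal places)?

1.84 kJ/s

R = (0.049×30 + 0.091×34 + 0.036×53 + 0.066×32) / (1 + 0.049×7.2 + 0.091×23 + 0.036×10 + 0.066×13) = 8.584/4.664 = 1.841 kJ/s.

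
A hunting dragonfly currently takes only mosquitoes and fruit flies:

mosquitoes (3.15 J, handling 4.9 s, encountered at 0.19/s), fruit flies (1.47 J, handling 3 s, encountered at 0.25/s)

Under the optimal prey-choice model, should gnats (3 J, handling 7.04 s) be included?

Intake rate on the current diet: R = (0.19×3.15 + 0.25×1.47) / (1 + 0.19×4.9 + 0.25×3) = 0.966/2.681 = 0.3603 J/s.
gnats: E/h = 3/7.04 = 0.4261 J/s.
Since 0.4261 > R, including gnats increases the long-run rate.

Yes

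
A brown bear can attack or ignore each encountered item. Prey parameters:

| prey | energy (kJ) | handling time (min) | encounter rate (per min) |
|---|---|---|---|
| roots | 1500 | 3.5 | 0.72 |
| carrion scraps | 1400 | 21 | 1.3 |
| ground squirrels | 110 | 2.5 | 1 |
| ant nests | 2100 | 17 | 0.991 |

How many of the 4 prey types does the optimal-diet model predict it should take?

Profitabilities (E/h, kJ/min): roots 429, ant nests 124, carrion scraps 66.7, ground squirrels 44. Add prey in this order while the next type's profitability exceeds the intake rate on those already taken.
Rate on top 1: 306.8. ant nests: 124 < 306.8 → exclude; stop.
Optimal diet: roots — 1 of 4 types.

1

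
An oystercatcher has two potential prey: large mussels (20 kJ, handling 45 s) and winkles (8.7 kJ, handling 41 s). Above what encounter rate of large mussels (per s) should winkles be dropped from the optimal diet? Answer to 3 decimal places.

Drop winkles once their profitability E₂/h₂ falls below the rate achievable on large mussels alone: E₂/h₂ = λE₁/(1 + λh₁).
Solve for λ: λE₁h₂ = E₂(1 + λh₁) → λ(E₁h₂ − E₂h₁) = E₂ → λ = E₂/(E₁h₂ − E₂h₁).
λ = 8.7/(20×41 − 8.7×45) = 8.7/428.5 = 0.0203 per s.

0.020 per s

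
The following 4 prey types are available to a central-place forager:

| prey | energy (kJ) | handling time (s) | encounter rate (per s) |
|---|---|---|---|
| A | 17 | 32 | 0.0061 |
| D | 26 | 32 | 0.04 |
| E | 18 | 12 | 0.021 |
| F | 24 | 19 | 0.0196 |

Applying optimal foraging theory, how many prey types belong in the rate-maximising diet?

3

Rank by E/h (kJ/s): E 1.5, F 1.26, D 0.812, A 0.531. Include each in turn until the next type's E/h falls below the running intake rate.
Rate on top 1: 0.3019. F: 1.26 > 0.3019 → include.
Rate on top 2: 0.5223. D: 0.812 > 0.5223 → include.
Rate on top 3: 0.6502. A: 0.531 < 0.6502 → exclude; stop.
Optimal diet: E, F, D — 3 of 4 types.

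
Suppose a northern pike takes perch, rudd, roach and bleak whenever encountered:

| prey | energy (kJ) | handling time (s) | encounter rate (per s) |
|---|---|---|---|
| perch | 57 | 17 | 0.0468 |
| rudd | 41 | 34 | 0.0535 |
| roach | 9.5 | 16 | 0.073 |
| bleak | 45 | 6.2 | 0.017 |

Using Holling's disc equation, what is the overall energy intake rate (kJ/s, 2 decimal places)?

R = (0.0468×57 + 0.0535×41 + 0.073×9.5 + 0.017×45) / (1 + 0.0468×17 + 0.0535×34 + 0.073×16 + 0.017×6.2) = 6.32/4.888 = 1.293 kJ/s.

1.29 kJ/s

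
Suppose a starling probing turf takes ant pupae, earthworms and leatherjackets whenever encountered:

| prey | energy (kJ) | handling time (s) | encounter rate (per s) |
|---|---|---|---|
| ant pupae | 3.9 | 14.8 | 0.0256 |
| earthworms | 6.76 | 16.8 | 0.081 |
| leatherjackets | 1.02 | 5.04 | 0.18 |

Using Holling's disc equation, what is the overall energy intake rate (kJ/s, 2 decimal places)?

R = Σλ_iE_i / (1 + Σλ_ih_i)
Numerator: 0.0256×3.9 + 0.081×6.76 + 0.18×1.02 = 0.831
Denominator: 1 + 0.0256×14.8 + 0.081×16.8 + 0.18×5.04 = 3.647
R = 0.831/3.647 = 0.2279 kJ/s

0.23 kJ/s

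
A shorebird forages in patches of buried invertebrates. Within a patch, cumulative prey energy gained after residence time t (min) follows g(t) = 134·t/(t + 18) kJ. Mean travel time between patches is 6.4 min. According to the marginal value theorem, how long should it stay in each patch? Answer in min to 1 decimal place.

Maximise g(t)/(T+t): set derivative to zero → g'(t)(T+t) = g(t).
g'(t) = 134·18/(t + 18)². Setting 134·18/(t+18)² = 134t/[(t+18)(6.4+t)] gives 18(6.4+t) = t(t+18), so t² = 18×6.4 = 115.2.
t* = √115.2 = 10.73 min.

10.7 min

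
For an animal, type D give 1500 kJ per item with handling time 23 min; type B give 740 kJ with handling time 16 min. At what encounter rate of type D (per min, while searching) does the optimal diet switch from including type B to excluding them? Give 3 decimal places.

The zero-one rule: include type B iff E₂/h₂ > λE₁/(1+λh₁). Equality gives the switch point.
λE₁h₂ = E₂ + λE₂h₁ ⇒ λ = E₂/(E₁h₂ − E₂h₁) = 740/(2.4e+04 − 1.702e+04) = 0.106 per min.

0.106 per min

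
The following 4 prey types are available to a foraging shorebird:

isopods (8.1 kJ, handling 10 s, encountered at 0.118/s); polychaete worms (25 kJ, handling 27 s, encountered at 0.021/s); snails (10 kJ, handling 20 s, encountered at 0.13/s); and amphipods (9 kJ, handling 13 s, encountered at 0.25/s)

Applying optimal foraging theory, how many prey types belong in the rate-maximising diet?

Profitabilities (E/h, kJ/s): polychaete worms 0.926, isopods 0.81, amphipods 0.692, snails 0.5. Add prey in this order while the next type's profitability exceeds the intake rate on those already taken.
Rate on top 1: 0.335. isopods: 0.81 > 0.335 → include.
Rate on top 2: 0.5391. amphipods: 0.692 > 0.5391 → include.
Rate on top 3: 0.6221. snails: 0.5 < 0.6221 → exclude; stop.
Optimal diet: polychaete worms, isopods, amphipods — 3 of 4 types.

3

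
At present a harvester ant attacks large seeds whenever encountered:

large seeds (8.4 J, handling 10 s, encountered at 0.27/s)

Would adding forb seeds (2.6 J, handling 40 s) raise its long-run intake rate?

No

Current rate: (0.27×8.4)/(1 + 0.27×10) = 0.613 J/s.
Profitability of forb seeds: 2.6/40 = 0.065 J/s.
Since 0.065 < R, time spent handling forb seeds is better spent searching.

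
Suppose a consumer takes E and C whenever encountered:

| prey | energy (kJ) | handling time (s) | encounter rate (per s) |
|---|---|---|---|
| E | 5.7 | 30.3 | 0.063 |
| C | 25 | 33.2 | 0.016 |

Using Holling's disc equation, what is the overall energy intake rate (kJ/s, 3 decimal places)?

0.221 kJ/s

R = Σλ_iE_i / (1 + Σλ_ih_i)
Numerator: 0.063×5.7 + 0.016×25 = 0.7591
Denominator: 1 + 0.063×30.3 + 0.016×33.2 = 3.44
R = 0.7591/3.44 = 0.2207 kJ/s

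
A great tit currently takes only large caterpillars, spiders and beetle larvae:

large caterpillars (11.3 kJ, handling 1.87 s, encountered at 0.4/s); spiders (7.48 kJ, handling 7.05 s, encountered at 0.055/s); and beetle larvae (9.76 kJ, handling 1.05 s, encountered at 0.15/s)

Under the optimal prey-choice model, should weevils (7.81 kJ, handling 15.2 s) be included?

On large caterpillars, spiders and beetle larvae alone, R = ΣλE/(1+Σλh) = 6.395/2.293 = 2.789 kJ/s.
Profitability of weevils: 7.81/15.2 = 0.5138 kJ/s.
Since 0.5138 < R, time spent handling weevils is better spent searching.

No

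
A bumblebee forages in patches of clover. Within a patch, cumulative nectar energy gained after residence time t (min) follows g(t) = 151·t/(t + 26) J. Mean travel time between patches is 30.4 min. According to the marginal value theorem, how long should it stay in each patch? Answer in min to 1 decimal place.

Maximise g(t)/(T+t): set derivative to zero → g'(t)(T+t) = g(t).
g'(t) = 151·26/(t + 26)². Setting 151·26/(t+26)² = 151t/[(t+26)(30.4+t)] gives 26(30.4+t) = t(t+26), so t² = 26×30.4 = 790.4.
t* = √790.4 = 28.11 min.

28.1 min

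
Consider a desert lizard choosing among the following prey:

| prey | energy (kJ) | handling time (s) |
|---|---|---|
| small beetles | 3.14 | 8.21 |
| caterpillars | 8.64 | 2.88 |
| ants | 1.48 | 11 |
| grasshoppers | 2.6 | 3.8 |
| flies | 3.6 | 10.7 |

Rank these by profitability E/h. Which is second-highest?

Profitability E/h (kJ/s): small beetles = 3.14/8.21 = 0.382, caterpillars = 8.64/2.88 = 3, ants = 1.48/11 = 0.135, grasshoppers = 2.6/3.8 = 0.684, flies = 3.6/10.7 = 0.336.
Ranked: caterpillars > grasshoppers > small beetles > flies > ants.

grasshoppers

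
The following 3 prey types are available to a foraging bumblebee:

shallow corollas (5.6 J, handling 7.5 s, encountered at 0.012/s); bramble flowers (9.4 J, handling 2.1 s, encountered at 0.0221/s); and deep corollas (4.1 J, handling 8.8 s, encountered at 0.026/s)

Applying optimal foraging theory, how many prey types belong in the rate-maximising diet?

Profitabilities (E/h, J/s): bramble flowers 4.48, shallow corollas 0.747, deep corollas 0.466. Add prey in this order while the next type's profitability exceeds the intake rate on those already taken.
Rate on top 1: 0.1985. shallow corollas: 0.747 > 0.1985 → include.
Rate on top 2: 0.2419. deep corollas: 0.466 > 0.2419 → include.
Optimal diet: bramble flowers, shallow corollas, deep corollas — 3 of 3 types.

3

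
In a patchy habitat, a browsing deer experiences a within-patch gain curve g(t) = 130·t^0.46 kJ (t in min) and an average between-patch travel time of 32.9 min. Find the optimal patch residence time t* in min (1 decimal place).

By the marginal value theorem, leave when the instantaneous gain rate g'(t) equals the habitat-wide average g(t)/(T + t).
g'(t) = 0.46·130·t^-0.54. Setting 0.46·130·t^-0.54 = 130·t^0.46/(32.9+t) gives 0.46(32.9+t) = t, so 0.54·t = 0.46×32.9.
t* = 0.46×32.9/0.54 = 28.03 min.

28.0 min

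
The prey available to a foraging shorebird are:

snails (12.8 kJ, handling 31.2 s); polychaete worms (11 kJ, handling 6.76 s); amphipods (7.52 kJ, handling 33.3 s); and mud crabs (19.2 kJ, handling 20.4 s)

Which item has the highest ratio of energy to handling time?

In descending order of E/h:
polychaete worms: 11/6.76 = 1.63 kJ/s
mud crabs: 19.2/20.4 = 0.941 kJ/s
snails: 12.8/31.2 = 0.41 kJ/s
amphipods: 7.52/33.3 = 0.226 kJ/s

polychaete worms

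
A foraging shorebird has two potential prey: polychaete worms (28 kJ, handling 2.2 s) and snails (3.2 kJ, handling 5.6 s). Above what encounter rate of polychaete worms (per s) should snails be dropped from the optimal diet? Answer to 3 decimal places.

Drop snails once their profitability E₂/h₂ falls below the rate achievable on polychaete worms alone: E₂/h₂ = λE₁/(1 + λh₁).
Solve for λ: λE₁h₂ = E₂(1 + λh₁) → λ(E₁h₂ − E₂h₁) = E₂ → λ = E₂/(E₁h₂ − E₂h₁).
λ = 3.2/(28×5.6 − 3.2×2.2) = 3.2/149.8 = 0.02137 per s.

0.021 per s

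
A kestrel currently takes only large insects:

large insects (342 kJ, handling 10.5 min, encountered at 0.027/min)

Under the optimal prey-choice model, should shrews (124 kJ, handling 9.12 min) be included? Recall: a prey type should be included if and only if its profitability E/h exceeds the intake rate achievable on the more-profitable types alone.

Intake rate on the current diet: R = (0.027×342) / (1 + 0.027×10.5) = 9.234/1.284 = 7.194 kJ/min.
shrews: E/h = 124/9.12 = 13.6 kJ/min.
13.6 > 7.194, so adding shrews raises the average — include it.

Yes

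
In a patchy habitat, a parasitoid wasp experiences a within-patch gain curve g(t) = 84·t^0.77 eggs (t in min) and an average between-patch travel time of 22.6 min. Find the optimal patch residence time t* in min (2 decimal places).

By the marginal value theorem, leave when the instantaneous gain rate g'(t) equals the habitat-wide average g(t)/(T + t).
g'(t) = 0.77·84·t^-0.23. Setting 0.77·84·t^-0.23 = 84·t^0.77/(22.6+t) gives 0.77(22.6+t) = t, so 0.23·t = 0.77×22.6.
t* = 0.77×22.6/0.23 = 75.66 min.

75.66 min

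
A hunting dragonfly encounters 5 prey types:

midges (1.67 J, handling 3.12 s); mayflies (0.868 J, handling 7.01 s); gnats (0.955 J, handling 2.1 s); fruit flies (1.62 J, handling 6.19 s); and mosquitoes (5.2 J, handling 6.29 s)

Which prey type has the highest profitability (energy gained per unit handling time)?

In descending order of E/h:
mosquitoes: 5.2/6.29 = 0.827 J/s
midges: 1.67/3.12 = 0.535 J/s
gnats: 0.955/2.1 = 0.455 J/s
fruit flies: 1.62/6.19 = 0.262 J/s
mayflies: 0.868/7.01 = 0.124 J/s

mosquitoes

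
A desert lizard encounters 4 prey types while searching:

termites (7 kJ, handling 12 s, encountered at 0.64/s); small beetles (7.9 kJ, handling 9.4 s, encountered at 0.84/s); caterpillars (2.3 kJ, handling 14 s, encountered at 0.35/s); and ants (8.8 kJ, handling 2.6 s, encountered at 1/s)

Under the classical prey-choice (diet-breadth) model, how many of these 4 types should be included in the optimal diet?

Rank by E/h (kJ/s): ants 3.38, small beetles 0.84, termites 0.583, caterpillars 0.164. Include each in turn until the next type's E/h falls below the running intake rate.
Rate on top 1: 2.444. small beetles: 0.84 < 2.444 → exclude; stop.
Optimal diet: ants — 1 of 4 types.

1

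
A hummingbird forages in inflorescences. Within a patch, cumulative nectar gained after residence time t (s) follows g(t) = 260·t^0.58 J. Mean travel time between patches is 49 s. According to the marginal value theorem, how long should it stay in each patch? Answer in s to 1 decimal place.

67.7 s

Optimal t* satisfies g'(t*) = g(t*)/(T + t*).
g'(t) = 0.58·260·t^-0.42. Setting 0.58·260·t^-0.42 = 260·t^0.58/(49+t) gives 0.58(49+t) = t, so 0.42·t = 0.58×49.
t* = 0.58×49/0.42 = 67.67 s.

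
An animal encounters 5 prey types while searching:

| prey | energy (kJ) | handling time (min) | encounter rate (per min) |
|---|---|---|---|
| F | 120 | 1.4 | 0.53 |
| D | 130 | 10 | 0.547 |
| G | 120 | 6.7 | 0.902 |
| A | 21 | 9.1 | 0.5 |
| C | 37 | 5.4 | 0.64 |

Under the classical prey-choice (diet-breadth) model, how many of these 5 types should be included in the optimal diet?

E/h in descending order: F 85.7, G 17.9, D 13, C 6.85, A 2.31 kJ/min. The optimal diet is the largest prefix of this list for which every included type satisfies E_i/h_i > R on the types above it.
Rate on top 1: 36.51. G: 17.9 < 36.51 → exclude; stop.
Optimal diet: F — 1 of 5 types.

1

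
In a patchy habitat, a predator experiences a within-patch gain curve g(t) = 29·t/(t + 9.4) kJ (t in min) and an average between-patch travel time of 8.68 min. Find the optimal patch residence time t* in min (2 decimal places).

Maximise g(t)/(T+t): set derivative to zero → g'(t)(T+t) = g(t).
g'(t) = 29·9.4/(t + 9.4)². Setting 29·9.4/(t+9.4)² = 29t/[(t+9.4)(8.68+t)] gives 9.4(8.68+t) = t(t+9.4), so t² = 9.4×8.68 = 81.59.
t* = √81.59 = 9.033 min.

9.03 min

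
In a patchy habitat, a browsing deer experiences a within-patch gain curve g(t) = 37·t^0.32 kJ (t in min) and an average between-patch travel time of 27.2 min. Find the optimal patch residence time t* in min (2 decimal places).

12.80 min

Maximise g(t)/(T+t): set derivative to zero → g'(t)(T+t) = g(t).
g'(t) = 0.32·37·t^-0.68. Setting 0.32·37·t^-0.68 = 37·t^0.32/(27.2+t) gives 0.32(27.2+t) = t, so 0.68·t = 0.32×27.2.
t* = 0.32×27.2/0.68 = 12.8 min.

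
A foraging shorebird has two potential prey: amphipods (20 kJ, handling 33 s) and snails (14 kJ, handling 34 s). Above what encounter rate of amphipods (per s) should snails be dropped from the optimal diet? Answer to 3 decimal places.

The zero-one rule: include snails iff E₂/h₂ > λE₁/(1+λh₁). Equality gives the switch point.
λE₁h₂ = E₂ + λE₂h₁ ⇒ λ = E₂/(E₁h₂ − E₂h₁) = 14/(680 − 462) = 0.06422 per s.

0.064 per s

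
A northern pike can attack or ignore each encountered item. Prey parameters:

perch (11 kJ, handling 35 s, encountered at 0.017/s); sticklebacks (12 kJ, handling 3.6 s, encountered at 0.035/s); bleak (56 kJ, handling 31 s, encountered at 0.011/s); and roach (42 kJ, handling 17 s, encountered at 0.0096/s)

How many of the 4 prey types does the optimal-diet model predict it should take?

3

Rank by E/h (kJ/s): sticklebacks 3.33, roach 2.47, bleak 1.81, perch 0.314. Include each in turn until the next type's E/h falls below the running intake rate.
Rate on top 1: 0.373. roach: 2.47 > 0.373 → include.
Rate on top 2: 0.6385. bleak: 1.81 > 0.6385 → include.
Rate on top 3: 0.8828. perch: 0.314 < 0.8828 → exclude; stop.
Optimal diet: sticklebacks, roach, bleak — 3 of 4 types.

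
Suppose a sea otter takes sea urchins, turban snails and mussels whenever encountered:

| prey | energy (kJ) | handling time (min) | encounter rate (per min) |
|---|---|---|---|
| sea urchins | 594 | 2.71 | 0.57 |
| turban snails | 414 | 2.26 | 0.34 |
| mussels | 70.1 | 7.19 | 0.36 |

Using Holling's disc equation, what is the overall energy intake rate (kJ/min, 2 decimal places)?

85.50 kJ/min

Energy encountered per unit search time: 0.57×594 + 0.34×414 + 0.36×70.1 = 504.6 kJ/min.
Handling time per unit search time: 0.57×2.71 + 0.34×2.26 + 0.36×7.19 = 4.901.
Rate = 504.6/(1 + 4.901) = 85.5 kJ/min.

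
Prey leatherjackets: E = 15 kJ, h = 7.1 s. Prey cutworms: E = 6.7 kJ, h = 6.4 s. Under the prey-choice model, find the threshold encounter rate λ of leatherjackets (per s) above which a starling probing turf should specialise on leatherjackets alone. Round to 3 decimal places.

0.138 per s

At the threshold, the rate on leatherjackets alone equals the profitability of cutworms: λ·15/(1 + λ·7.1) = 6.7/6.4 = 1.047.
Rearranging, λ(15 − 1.047×7.1) = 1.047, so λ = 1.047/7.567 = 0.1383 per s.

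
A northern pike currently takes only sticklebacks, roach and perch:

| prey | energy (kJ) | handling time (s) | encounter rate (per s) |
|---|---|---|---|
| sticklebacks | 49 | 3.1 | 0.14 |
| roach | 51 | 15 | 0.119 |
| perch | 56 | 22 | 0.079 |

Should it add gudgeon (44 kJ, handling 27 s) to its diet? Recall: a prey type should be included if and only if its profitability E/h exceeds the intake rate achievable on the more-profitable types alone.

Intake rate on the current diet: R = (0.14×49 + 0.119×51 + 0.079×56) / (1 + 0.14×3.1 + 0.119×15 + 0.079×22) = 17.35/4.957 = 3.501 kJ/s.
Profitability of gudgeon: 44/27 = 1.63 kJ/s.
Since 1.63 < R, time spent handling gudgeon is better spent searching.

No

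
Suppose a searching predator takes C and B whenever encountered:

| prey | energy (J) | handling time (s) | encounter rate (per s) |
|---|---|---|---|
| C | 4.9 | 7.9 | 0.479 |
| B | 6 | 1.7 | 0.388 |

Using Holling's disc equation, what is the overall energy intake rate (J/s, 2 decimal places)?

R = Σλ_iE_i / (1 + Σλ_ih_i)
Numerator: 0.479×4.9 + 0.388×6 = 4.675
Denominator: 1 + 0.479×7.9 + 0.388×1.7 = 5.444
R = 4.675/5.444 = 0.8588 J/s

0.86 J/s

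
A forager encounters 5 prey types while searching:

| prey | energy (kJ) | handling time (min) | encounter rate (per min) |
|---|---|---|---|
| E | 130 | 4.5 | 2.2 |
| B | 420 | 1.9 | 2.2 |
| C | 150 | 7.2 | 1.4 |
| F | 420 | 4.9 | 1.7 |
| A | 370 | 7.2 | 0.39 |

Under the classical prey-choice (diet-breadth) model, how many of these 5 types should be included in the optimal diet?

1

Profitabilities (E/h, kJ/min): B 221, F 85.7, A 51.4, E 28.9, C 20.8. Add prey in this order while the next type's profitability exceeds the intake rate on those already taken.
Rate on top 1: 178.4. F: 85.7 < 178.4 → exclude; stop.
Optimal diet: B — 1 of 5 types.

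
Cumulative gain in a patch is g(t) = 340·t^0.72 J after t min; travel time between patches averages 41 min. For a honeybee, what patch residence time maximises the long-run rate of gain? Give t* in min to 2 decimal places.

105.43 min

Maximise g(t)/(T+t): set derivative to zero → g'(t)(T+t) = g(t).
g'(t) = 0.72·340·t^-0.28. Setting 0.72·340·t^-0.28 = 340·t^0.72/(41+t) gives 0.72(41+t) = t, so 0.28·t = 0.72×41.
t* = 0.72×41/0.28 = 105.4 min.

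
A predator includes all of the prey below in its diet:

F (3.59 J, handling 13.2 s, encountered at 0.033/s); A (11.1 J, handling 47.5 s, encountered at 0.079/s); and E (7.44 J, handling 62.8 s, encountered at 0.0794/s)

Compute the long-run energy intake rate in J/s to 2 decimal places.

0.16 J/s

R = Σλ_iE_i / (1 + Σλ_ih_i)
Numerator: 0.033×3.59 + 0.079×11.1 + 0.0794×7.44 = 1.586
Denominator: 1 + 0.033×13.2 + 0.079×47.5 + 0.0794×62.8 = 10.17
R = 1.586/10.17 = 0.1559 J/s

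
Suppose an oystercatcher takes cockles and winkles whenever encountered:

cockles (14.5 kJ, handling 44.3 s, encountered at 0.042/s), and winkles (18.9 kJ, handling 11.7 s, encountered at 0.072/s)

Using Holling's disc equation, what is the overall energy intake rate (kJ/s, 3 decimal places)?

0.532 kJ/s

R = (0.042×14.5 + 0.072×18.9) / (1 + 0.042×44.3 + 0.072×11.7) = 1.97/3.703 = 0.5319 kJ/s.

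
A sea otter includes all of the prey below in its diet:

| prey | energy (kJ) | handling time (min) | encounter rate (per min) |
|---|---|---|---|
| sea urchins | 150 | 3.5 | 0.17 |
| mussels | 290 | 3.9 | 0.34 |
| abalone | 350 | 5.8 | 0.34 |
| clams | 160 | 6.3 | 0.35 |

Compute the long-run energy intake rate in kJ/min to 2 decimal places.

R = Σλ_iE_i / (1 + Σλ_ih_i)
Numerator: 0.17×150 + 0.34×290 + 0.34×350 + 0.35×160 = 299.1
Denominator: 1 + 0.17×3.5 + 0.34×3.9 + 0.34×5.8 + 0.35×6.3 = 7.098
R = 299.1/7.098 = 42.14 kJ/min

42.14 kJ/min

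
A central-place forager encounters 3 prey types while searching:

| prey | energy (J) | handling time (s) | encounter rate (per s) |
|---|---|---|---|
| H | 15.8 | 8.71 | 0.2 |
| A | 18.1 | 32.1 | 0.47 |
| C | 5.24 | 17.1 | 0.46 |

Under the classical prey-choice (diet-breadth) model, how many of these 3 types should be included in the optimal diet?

1

Rank by E/h (J/s): H 1.81, A 0.564, C 0.306. Include each in turn until the next type's E/h falls below the running intake rate.
Rate on top 1: 1.152. A: 0.564 < 1.152 → exclude; stop.
Optimal diet: H — 1 of 3 types.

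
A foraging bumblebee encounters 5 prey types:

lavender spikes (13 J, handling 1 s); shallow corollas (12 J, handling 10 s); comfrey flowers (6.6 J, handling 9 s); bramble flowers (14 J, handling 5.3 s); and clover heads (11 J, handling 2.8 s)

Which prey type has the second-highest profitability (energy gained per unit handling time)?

clover heads

Profitability E/h (J/s): lavender spikes = 13/1 = 13, shallow corollas = 12/10 = 1.2, comfrey flowers = 6.6/9 = 0.733, bramble flowers = 14/5.3 = 2.64, clover heads = 11/2.8 = 3.93.
Ranked: lavender spikes > clover heads > bramble flowers > shallow corollas > comfrey flowers.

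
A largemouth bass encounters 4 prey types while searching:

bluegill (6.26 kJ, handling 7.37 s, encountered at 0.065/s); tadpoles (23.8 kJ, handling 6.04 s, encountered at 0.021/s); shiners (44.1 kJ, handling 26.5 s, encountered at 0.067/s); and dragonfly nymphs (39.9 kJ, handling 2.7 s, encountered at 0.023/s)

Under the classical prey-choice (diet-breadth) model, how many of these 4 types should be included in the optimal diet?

3

E/h in descending order: dragonfly nymphs 14.8, tadpoles 3.94, shiners 1.66, bluegill 0.849 kJ/s. The optimal diet is the largest prefix of this list for which every included type satisfies E_i/h_i > R on the types above it.
Rate on top 1: 0.864. tadpoles: 3.94 > 0.864 → include.
Rate on top 2: 1.192. shiners: 1.66 > 1.192 → include.
Rate on top 3: 1.475. bluegill: 0.849 < 1.475 → exclude; stop.
Optimal diet: dragonfly nymphs, tadpoles, shiners — 3 of 4 types.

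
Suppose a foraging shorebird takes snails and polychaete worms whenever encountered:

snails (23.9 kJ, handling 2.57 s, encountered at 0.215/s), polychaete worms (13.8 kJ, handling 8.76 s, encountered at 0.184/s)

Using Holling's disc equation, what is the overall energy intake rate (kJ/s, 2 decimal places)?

R = Σλ_iE_i / (1 + Σλ_ih_i)
Numerator: 0.215×23.9 + 0.184×13.8 = 7.678
Denominator: 1 + 0.215×2.57 + 0.184×8.76 = 3.164
R = 7.678/3.164 = 2.426 kJ/s

2.43 kJ/s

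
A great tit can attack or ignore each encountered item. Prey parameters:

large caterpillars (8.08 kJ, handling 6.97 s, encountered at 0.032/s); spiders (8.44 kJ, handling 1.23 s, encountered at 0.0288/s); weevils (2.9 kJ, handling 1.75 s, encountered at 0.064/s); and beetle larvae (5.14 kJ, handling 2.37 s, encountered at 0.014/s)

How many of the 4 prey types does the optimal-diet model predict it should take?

Profitabilities (E/h, kJ/s): spiders 6.86, beetle larvae 2.17, weevils 1.66, large caterpillars 1.16. Add prey in this order while the next type's profitability exceeds the intake rate on those already taken.
Rate on top 1: 0.2348. beetle larvae: 2.17 > 0.2348 → include.
Rate on top 2: 0.2948. weevils: 1.66 > 0.2948 → include.
Rate on top 3: 0.424. large caterpillars: 1.16 > 0.424 → include.
Optimal diet: spiders, beetle larvae, weevils, large caterpillars — 4 of 4 types.

4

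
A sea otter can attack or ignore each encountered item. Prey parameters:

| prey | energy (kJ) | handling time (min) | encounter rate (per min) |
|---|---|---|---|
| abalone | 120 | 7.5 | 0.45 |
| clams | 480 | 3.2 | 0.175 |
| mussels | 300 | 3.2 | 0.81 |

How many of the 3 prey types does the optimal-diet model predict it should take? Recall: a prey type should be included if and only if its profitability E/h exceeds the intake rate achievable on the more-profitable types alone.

E/h in descending order: clams 150, mussels 93.8, abalone 16 kJ/min. The optimal diet is the largest prefix of this list for which every included type satisfies E_i/h_i > R on the types above it.
Rate on top 1: 53.85. mussels: 93.8 > 53.85 → include.
Rate on top 2: 78.76. abalone: 16 < 78.76 → exclude; stop.
Optimal diet: clams, mussels — 2 of 3 types.

2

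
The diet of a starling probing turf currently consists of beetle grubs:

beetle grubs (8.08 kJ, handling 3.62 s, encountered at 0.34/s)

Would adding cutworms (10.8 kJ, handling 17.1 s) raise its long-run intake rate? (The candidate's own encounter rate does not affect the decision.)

Intake rate on the current diet: R = (0.34×8.08) / (1 + 0.34×3.62) = 2.747/2.231 = 1.231 kJ/s.
cutworms: E/h = 10.8/17.1 = 0.6316 kJ/s.
Since 0.6316 < R, time spent handling cutworms is better spent searching.

No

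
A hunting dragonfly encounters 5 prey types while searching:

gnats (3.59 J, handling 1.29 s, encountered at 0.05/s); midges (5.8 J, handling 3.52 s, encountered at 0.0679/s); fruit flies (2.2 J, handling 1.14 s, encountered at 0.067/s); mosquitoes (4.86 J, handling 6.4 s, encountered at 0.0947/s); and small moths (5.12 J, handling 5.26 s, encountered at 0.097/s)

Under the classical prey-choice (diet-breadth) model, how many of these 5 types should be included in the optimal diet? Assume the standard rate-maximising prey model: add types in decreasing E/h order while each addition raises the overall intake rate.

Profitabilities (E/h, J/s): gnats 2.78, fruit flies 1.93, midges 1.65, small moths 0.973, mosquitoes 0.759. Add prey in this order while the next type's profitability exceeds the intake rate on those already taken.
Rate on top 1: 0.1686. fruit flies: 1.93 > 0.1686 → include.
Rate on top 2: 0.2865. midges: 1.65 > 0.2865 → include.
Rate on top 3: 0.5223. small moths: 0.973 > 0.5223 → include.
Rate on top 4: 0.6441. mosquitoes: 0.759 > 0.6441 → include.
Optimal diet: gnats, fruit flies, midges, small moths, mosquitoes — 5 of 5 types.

5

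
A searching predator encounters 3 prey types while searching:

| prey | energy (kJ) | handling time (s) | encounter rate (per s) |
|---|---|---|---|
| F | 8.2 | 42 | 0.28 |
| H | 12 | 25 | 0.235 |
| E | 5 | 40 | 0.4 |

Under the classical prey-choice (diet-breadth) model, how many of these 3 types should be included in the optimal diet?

1

E/h in descending order: H 0.48, F 0.195, E 0.125 kJ/s. The optimal diet is the largest prefix of this list for which every included type satisfies E_i/h_i > R on the types above it.
Rate on top 1: 0.4102. F: 0.195 < 0.4102 → exclude; stop.
Optimal diet: H — 1 of 3 types.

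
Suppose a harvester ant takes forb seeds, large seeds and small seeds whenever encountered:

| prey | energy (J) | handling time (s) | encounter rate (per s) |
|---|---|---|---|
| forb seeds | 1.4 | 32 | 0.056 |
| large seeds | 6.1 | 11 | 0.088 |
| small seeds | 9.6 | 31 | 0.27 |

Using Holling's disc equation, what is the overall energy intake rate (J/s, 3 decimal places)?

0.264 J/s

R = Σλ_iE_i / (1 + Σλ_ih_i)
Numerator: 0.056×1.4 + 0.088×6.1 + 0.27×9.6 = 3.207
Denominator: 1 + 0.056×32 + 0.088×11 + 0.27×31 = 12.13
R = 3.207/12.13 = 0.2644 J/s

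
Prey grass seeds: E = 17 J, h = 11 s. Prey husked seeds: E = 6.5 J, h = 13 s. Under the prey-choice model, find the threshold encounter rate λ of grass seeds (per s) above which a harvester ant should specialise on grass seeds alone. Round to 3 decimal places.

0.043 per s

The zero-one rule: include husked seeds iff E₂/h₂ > λE₁/(1+λh₁). Equality gives the switch point.
λE₁h₂ = E₂ + λE₂h₁ ⇒ λ = E₂/(E₁h₂ − E₂h₁) = 6.5/(221 − 71.5) = 0.04348 per s.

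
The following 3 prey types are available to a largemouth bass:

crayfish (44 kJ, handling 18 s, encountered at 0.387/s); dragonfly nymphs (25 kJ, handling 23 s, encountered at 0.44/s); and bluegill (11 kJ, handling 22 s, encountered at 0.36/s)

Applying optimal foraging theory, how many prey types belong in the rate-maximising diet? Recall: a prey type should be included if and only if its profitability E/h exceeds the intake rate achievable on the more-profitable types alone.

1

Profitabilities (E/h, kJ/s): crayfish 2.44, dragonfly nymphs 1.09, bluegill 0.5. Add prey in this order while the next type's profitability exceeds the intake rate on those already taken.
Rate on top 1: 2.138. dragonfly nymphs: 1.09 < 2.138 → exclude; stop.
Optimal diet: crayfish — 1 of 3 types.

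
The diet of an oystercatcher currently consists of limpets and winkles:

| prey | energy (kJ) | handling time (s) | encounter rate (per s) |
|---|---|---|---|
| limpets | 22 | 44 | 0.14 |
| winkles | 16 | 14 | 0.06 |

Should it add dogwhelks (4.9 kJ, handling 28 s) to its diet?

No

On limpets and winkles alone, R = ΣλE/(1+Σλh) = 4.04/8 = 0.505 kJ/s.
dogwhelks: E/h = 4.9/28 = 0.175 kJ/s.
Since 0.175 < R, time spent handling dogwhelks is better spent searching.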